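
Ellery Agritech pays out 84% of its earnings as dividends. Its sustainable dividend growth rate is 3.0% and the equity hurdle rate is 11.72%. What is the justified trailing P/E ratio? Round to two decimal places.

Justified trailing P/E = b(1+g)/(r−g) = 0.84×(1+0.03)/(0.1172−0.03) = 9.9220

9.92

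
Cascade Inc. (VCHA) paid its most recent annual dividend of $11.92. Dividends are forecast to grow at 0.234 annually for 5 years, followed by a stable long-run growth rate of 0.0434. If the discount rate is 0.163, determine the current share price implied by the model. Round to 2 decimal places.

Two-stage DDM. Project D₁…D_5 at 0.234, terminal growth 0.0434, discount at r = 0.163.
D_1 = 14.7093
D_2 = 18.1513
D_3 = 22.3986
D_4 = 27.6399
D_5 = 34.1077
Terminal value at t=5: TV = D_6/(r−g) = 35.5879/(0.163−0.0434) = 297.5581
P₀ = 14.7093/(1+0.163)^1 + 18.1513/(1+0.163)^2 + 22.3986/(1+0.163)^3 + 27.6399/(1+0.163)^4 + 34.1077/(1+0.163)^5 + 297.5581/(1+0.163)^5 = 211.2992

$211.30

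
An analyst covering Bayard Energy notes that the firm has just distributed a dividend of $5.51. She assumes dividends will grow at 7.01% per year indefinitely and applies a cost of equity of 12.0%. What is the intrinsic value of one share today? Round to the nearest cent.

Gordon growth model: P₀ = D₁/(r − g). D₁ = 5.51 × (1 + 0.0701) = 5.8963.
P₀ = 5.8963 / (0.12 − 0.0701) = 5.8963 / 0.0499 = 118.1613

$118.16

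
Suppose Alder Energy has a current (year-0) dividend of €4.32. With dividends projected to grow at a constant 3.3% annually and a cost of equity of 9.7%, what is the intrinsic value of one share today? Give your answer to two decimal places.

Gordon growth model: P₀ = D₁/(r − g). D₁ = 4.32 × (1 + 0.033) = 4.4626.
P₀ = 4.4626 / (0.097 − 0.033) = 4.4626 / 0.064 = 69.7275

€69.73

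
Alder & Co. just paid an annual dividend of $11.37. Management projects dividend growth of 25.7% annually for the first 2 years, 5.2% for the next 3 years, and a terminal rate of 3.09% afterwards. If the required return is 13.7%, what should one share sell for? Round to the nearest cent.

$169.18

Three-stage DDM. Project D₁…D_5; terminal Gordon value at t=5 with g = 0.0309; discount at r = 0.137.
D_1 = 14.2921
D_2 = 17.9652
D_3 = 18.8993
D_4 = 19.8821
D_5 = 20.9160
TV_5 = 21.5623/(0.137−0.0309) = 203.2261
P₀ = Σ Dₜ/(1+r)ᵗ + TV_5/(1+r)^5 = 169.1772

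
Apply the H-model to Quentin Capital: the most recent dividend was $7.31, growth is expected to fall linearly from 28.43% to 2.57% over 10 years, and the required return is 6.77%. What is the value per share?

$403.56

H-model: P₀ = D₀[(1+g_L) + H(g_S−g_L)]/(r−g_L), with H = 10/2 = 5.
P₀ = 7.31 × [(1+0.0257) + 5×(0.2843−0.0257)] / (0.0677−0.0257)
   = 7.31 × 2.3187 / 0.042 = 403.5642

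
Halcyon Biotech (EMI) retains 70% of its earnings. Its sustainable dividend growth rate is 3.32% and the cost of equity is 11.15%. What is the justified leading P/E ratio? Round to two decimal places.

3.83

Payout ratio b = 1 − 0.70 = 0.30.
Justified leading P/E = b/(r−g) = 0.30/(0.1115−0.0332) = 3.8314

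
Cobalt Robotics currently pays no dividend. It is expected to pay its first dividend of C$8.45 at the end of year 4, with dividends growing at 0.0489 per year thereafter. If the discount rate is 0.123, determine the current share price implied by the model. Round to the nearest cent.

Deferred-dividend DDM. At t=3 the remaining stream is a growing perpetuity with first payment D_4 = 8.45.
V_3 = D_4/(r−g) = 8.45/(0.123−0.0489) = 114.0351
P₀ = V_3/(1+r)^3 = 114.0351/(1+0.123)^3 = 80.5192

C$80.52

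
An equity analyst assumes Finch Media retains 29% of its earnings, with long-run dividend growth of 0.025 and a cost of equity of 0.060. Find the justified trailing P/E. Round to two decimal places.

20.79

Payout ratio b = 1 − 0.29 = 0.71.
Justified trailing P/E = b(1+g)/(r−g) = 0.71×(1+0.025)/(0.06−0.025) = 20.7929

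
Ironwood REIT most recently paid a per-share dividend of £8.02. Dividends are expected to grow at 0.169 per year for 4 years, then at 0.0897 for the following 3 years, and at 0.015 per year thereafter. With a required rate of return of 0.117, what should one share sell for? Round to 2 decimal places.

Three-stage DDM. Project D₁…D_7; terminal Gordon value at t=7 with g = 0.015; discount at r = 0.117.
D_1 = 9.3754
D_2 = 10.9598
D_3 = 12.8120
D_4 = 14.9773
D_5 = 16.3207
D_6 = 17.7847
D_7 = 19.3800
TV_7 = 19.6707/(0.117−0.015) = 192.8498
P₀ = Σ Dₜ/(1+r)ᵗ + TV_7/(1+r)^7 = 152.3552

£152.36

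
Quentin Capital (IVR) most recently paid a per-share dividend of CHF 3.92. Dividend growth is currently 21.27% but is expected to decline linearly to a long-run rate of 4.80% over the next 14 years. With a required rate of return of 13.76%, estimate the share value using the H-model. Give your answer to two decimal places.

H-model: P₀ = D₀[(1+g_L) + H(g_S−g_L)]/(r−g_L), with H = 14/2 = 7.
P₀ = 3.92 × [(1+0.048) + 7×(0.2127−0.048)] / (0.1376−0.048)
   = 3.92 × 2.2009 / 0.0896 = 96.2894

CHF 96.29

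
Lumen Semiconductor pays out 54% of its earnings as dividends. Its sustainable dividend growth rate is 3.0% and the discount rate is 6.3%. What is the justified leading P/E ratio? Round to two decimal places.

16.36

Justified leading P/E = b/(r−g) = 0.54/(0.063−0.03) = 16.3636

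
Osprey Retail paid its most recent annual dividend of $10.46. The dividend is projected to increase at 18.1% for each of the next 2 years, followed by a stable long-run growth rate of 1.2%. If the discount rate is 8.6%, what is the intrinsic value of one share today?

Two-stage DDM. Project D₁…D_2 at 0.181, terminal growth 0.012, discount at r = 0.086.
D_1 = 12.3533
D_2 = 14.5892
Terminal value at t=2: TV = D_3/(r−g) = 14.7643/(0.086−0.012) = 199.5172
P₀ = 12.3533/(1+0.086)^1 + 14.5892/(1+0.086)^2 + 199.5172/(1+0.086)^2 = 192.9140

$192.91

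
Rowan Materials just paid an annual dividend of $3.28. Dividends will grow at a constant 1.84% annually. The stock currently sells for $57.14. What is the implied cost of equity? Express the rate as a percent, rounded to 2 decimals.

Rearranging the constant-growth DDM: r = D₁/P₀ + g.
D₁ = 3.28 × (1 + 0.0184) = 3.3404.
r = 3.3404 / 57.14 + 0.0184 = 0.05846 + 0.0184 = 0.07686

7.69%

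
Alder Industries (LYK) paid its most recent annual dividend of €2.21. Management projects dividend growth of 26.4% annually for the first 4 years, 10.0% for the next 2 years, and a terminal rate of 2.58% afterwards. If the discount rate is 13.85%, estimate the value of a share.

€46.47

Three-stage DDM. Project D₁…D_6; terminal Gordon value at t=6 with g = 0.0258; discount at r = 0.1385.
D_1 = 2.7934
D_2 = 3.5309
D_3 = 4.4631
D_4 = 5.6413
D_5 = 6.2054
D_6 = 6.8260
TV_6 = 7.0021/(0.1385−0.0258) = 62.1305
P₀ = Σ Dₜ/(1+r)ᵗ + TV_6/(1+r)^6 = 46.4688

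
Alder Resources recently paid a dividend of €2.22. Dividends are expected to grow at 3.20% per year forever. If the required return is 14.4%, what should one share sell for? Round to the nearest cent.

€20.46

Gordon growth model: P₀ = D₁/(r − g). D₁ = 2.22 × (1 + 0.032) = 2.2910.
P₀ = 2.2910 / (0.144 − 0.032) = 2.2910 / 0.112 = 20.4557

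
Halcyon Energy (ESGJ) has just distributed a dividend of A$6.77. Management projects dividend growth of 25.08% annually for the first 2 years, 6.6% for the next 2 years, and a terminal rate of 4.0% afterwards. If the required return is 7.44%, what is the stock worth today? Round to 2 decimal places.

Three-stage DDM. Project D₁…D_4; terminal Gordon value at t=4 with g = 0.04; discount at r = 0.0744.
D_1 = 8.4679
D_2 = 10.5917
D_3 = 11.2907
D_4 = 12.0359
TV_4 = 12.5173/(0.0744−0.04) = 363.8763
P₀ = Σ Dₜ/(1+r)ᵗ + TV_4/(1+r)^4 = 308.2734

A$308.27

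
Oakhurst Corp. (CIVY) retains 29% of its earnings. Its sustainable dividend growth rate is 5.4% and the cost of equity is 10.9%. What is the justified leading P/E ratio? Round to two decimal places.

Payout ratio b = 1 − 0.29 = 0.71.
Justified leading P/E = b/(r−g) = 0.71/(0.109−0.054) = 12.9091

12.91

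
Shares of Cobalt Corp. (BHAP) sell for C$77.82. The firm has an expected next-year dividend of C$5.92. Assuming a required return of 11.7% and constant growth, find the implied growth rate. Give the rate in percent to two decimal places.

4.09%

From P₀ = D₁/(r − g), the implied growth is g = r − D₁/P₀.
g = 0.117 − 5.92/77.82 = 0.117 − 0.07607 = 0.04093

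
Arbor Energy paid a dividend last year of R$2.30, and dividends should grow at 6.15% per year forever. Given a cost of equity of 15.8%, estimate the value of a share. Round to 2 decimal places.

R$25.30

Gordon growth model: P₀ = D₁/(r − g). D₁ = 2.30 × (1 + 0.0615) = 2.4415.
P₀ = 2.4415 / (0.158 − 0.0615) = 2.4415 / 0.0965 = 25.3000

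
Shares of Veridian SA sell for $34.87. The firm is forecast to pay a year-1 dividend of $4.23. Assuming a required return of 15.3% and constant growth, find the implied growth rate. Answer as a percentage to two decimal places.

3.17%

From P₀ = D₁/(r − g), the implied growth is g = r − D₁/P₀.
g = 0.153 − 4.23/34.87 = 0.153 − 0.12131 = 0.03169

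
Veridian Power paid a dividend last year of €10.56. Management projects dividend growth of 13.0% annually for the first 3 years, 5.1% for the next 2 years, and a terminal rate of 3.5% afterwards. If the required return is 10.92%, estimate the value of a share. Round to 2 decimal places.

Three-stage DDM. Project D₁…D_5; terminal Gordon value at t=5 with g = 0.035; discount at r = 0.1092.
D_1 = 11.9328
D_2 = 13.4841
D_3 = 15.2370
D_4 = 16.0141
D_5 = 16.8308
TV_5 = 17.4199/(0.1092−0.035) = 234.7692
P₀ = Σ Dₜ/(1+r)ᵗ + TV_5/(1+r)^5 = 193.3141

€193.31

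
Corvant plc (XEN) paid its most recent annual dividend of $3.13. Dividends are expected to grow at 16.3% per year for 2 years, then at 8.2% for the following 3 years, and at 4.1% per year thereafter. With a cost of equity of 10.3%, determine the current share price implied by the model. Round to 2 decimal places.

$71.98

Three-stage DDM. Project D₁…D_5; terminal Gordon value at t=5 with g = 0.041; discount at r = 0.103.
D_1 = 3.6402
D_2 = 4.2335
D_3 = 4.5807
D_4 = 4.9563
D_5 = 5.3627
TV_5 = 5.5826/(0.103−0.041) = 90.0419
P₀ = Σ Dₜ/(1+r)ᵗ + TV_5/(1+r)^5 = 71.9797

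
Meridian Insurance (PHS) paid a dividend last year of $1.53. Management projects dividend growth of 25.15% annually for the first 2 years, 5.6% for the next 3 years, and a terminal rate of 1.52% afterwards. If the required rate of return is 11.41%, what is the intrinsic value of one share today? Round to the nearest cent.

Three-stage DDM. Project D₁…D_5; terminal Gordon value at t=5 with g = 0.0152; discount at r = 0.1141.
D_1 = 1.9148
D_2 = 2.3964
D_3 = 2.5306
D_4 = 2.6723
D_5 = 2.8219
TV_5 = 2.8648/(0.1141−0.0152) = 28.9668
P₀ = Σ Dₜ/(1+r)ᵗ + TV_5/(1+r)^5 = 25.7343

$25.73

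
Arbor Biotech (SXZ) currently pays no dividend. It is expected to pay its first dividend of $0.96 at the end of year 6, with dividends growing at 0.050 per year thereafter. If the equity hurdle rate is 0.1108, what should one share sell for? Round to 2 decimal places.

Deferred-dividend DDM. At t=5 the remaining stream is a growing perpetuity with first payment D_6 = 0.96.
V_5 = D_6/(r−g) = 0.96/(0.1108−0.05) = 15.7895
P₀ = V_5/(1+r)^5 = 15.7895/(1+0.1108)^5 = 9.3366

$9.34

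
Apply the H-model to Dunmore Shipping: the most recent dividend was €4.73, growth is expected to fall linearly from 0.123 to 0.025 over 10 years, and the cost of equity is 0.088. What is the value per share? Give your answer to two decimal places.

€113.75

H-model: P₀ = D₀[(1+g_L) + H(g_S−g_L)]/(r−g_L), with H = 10/2 = 5.
P₀ = 4.73 × [(1+0.025) + 5×(0.123−0.025)] / (0.088−0.025)
   = 4.73 × 1.5150 / 0.063 = 113.7452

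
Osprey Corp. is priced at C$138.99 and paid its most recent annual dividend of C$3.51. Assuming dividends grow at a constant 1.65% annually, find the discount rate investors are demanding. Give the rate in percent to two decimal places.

Rearranging the constant-growth DDM: r = D₁/P₀ + g.
D₁ = 3.51 × (1 + 0.0165) = 3.5679.
r = 3.5679 / 138.99 + 0.0165 = 0.02567 + 0.0165 = 0.04217

4.22%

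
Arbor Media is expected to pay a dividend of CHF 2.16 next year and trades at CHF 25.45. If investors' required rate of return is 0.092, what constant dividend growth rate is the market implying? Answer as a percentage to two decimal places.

From P₀ = D₁/(r − g), the implied growth is g = r − D₁/P₀.
g = 0.092 − 2.16/25.45 = 0.092 − 0.08487 = 0.00713

0.71%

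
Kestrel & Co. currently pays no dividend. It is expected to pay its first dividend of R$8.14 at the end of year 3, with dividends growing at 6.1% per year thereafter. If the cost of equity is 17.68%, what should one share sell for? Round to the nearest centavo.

R$50.76

Deferred-dividend DDM. At t=2 the remaining stream is a growing perpetuity with first payment D_3 = 8.14.
V_2 = D_3/(r−g) = 8.14/(0.1768−0.061) = 70.2936
P₀ = V_2/(1+r)^2 = 70.2936/(1+0.1768)^2 = 50.7587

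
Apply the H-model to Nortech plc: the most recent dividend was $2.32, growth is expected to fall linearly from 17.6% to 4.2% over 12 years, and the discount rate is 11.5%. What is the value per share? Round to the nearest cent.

H-model: P₀ = D₀[(1+g_L) + H(g_S−g_L)]/(r−g_L), with H = 12/2 = 6.
P₀ = 2.32 × [(1+0.042) + 6×(0.176−0.042)] / (0.115−0.042)
   = 2.32 × 1.8460 / 0.073 = 58.6674

$58.67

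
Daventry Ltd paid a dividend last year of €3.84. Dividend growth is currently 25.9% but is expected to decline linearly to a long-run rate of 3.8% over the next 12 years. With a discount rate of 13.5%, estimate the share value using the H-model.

H-model: P₀ = D₀[(1+g_L) + H(g_S−g_L)]/(r−g_L), with H = 12/2 = 6.
P₀ = 3.84 × [(1+0.038) + 6×(0.259−0.038)] / (0.135−0.038)
   = 3.84 × 2.3640 / 0.097 = 93.5852

€93.59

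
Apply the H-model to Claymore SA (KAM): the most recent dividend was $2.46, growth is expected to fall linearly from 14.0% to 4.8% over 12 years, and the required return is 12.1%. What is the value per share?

$53.92

H-model: P₀ = D₀[(1+g_L) + H(g_S−g_L)]/(r−g_L), with H = 12/2 = 6.
P₀ = 2.46 × [(1+0.048) + 6×(0.14−0.048)] / (0.121−0.048)
   = 2.46 × 1.6000 / 0.073 = 53.9178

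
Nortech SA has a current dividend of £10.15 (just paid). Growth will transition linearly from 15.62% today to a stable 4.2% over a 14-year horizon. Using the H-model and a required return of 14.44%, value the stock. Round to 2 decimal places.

£182.52

H-model: P₀ = D₀[(1+g_L) + H(g_S−g_L)]/(r−g_L), with H = 14/2 = 7.
P₀ = 10.15 × [(1+0.042) + 7×(0.1562−0.042)] / (0.1444−0.042)
   = 10.15 × 1.8414 / 0.1024 = 182.5216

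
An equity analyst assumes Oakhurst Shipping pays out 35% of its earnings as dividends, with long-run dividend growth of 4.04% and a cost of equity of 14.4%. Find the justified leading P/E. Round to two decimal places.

3.38

Justified leading P/E = b/(r−g) = 0.35/(0.144−0.0404) = 3.3784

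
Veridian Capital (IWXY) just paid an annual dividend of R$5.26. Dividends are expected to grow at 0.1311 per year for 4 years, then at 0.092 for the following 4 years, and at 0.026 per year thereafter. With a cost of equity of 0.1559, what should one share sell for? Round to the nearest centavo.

Three-stage DDM. Project D₁…D_8; terminal Gordon value at t=8 with g = 0.026; discount at r = 0.1559.
D_1 = 5.9496
D_2 = 6.7296
D_3 = 7.6118
D_4 = 8.6097
D_5 = 9.4018
D_6 = 10.2668
D_7 = 11.2113
D_8 = 12.2428
TV_8 = 12.5611/(0.1559−0.026) = 96.6982
P₀ = Σ Dₜ/(1+r)ᵗ + TV_8/(1+r)^8 = 67.0471

R$67.05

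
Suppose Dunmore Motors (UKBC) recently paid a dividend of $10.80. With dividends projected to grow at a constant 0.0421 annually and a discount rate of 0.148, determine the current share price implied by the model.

$106.28

Gordon growth model: P₀ = D₁/(r − g). D₁ = 10.80 × (1 + 0.0421) = 11.2547.
P₀ = 11.2547 / (0.148 − 0.0421) = 11.2547 / 0.1059 = 106.2765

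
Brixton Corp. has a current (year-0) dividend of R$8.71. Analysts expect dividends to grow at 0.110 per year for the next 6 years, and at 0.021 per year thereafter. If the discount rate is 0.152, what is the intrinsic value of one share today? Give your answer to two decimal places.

Two-stage DDM. Project D₁…D_6 at 0.11, terminal growth 0.021, discount at r = 0.152.
D_1 = 9.6681
D_2 = 10.7316
D_3 = 11.9121
D_4 = 13.2224
D_5 = 14.6769
D_6 = 16.2913
Terminal value at t=6: TV = D_7/(r−g) = 16.6334/(0.152−0.021) = 126.9727
P₀ = 9.6681/(1+0.152)^1 + 10.7316/(1+0.152)^2 + 11.9121/(1+0.152)^3 + 13.2224/(1+0.152)^4 + 14.6769/(1+0.152)^5 + 16.2913/(1+0.152)^6 + 126.9727/(1+0.152)^6 = 100.3066

R$100.31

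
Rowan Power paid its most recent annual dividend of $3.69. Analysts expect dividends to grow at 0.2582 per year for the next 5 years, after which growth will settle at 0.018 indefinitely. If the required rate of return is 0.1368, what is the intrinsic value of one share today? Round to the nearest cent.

Two-stage DDM. Project D₁…D_5 at 0.2582, terminal growth 0.018, discount at r = 0.1368.
D_1 = 4.6428
D_2 = 5.8415
D_3 = 7.3498
D_4 = 9.2475
D_5 = 11.6352
Terminal value at t=5: TV = D_6/(r−g) = 11.8447/(0.1368−0.018) = 99.7025
P₀ = 4.6428/(1+0.1368)^1 + 5.8415/(1+0.1368)^2 + 7.3498/(1+0.1368)^3 + 9.2475/(1+0.1368)^4 + 11.6352/(1+0.1368)^5 + 99.7025/(1+0.1368)^5 = 77.7882

$77.79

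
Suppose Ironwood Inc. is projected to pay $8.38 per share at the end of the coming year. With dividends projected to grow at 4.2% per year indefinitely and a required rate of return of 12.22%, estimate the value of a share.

$104.49

Gordon growth model: P₀ = D₁/(r − g), with D₁ = 8.38 given directly.
P₀ = 8.3800 / (0.1222 − 0.042) = 8.3800 / 0.0802 = 104.4888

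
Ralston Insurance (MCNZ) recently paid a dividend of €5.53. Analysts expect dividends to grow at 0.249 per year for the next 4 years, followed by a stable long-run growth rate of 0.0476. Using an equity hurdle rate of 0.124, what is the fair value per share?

Two-stage DDM. Project D₁…D_4 at 0.249, terminal growth 0.0476, discount at r = 0.124.
D_1 = 6.9070
D_2 = 8.6268
D_3 = 10.7749
D_4 = 13.4578
Terminal value at t=4: TV = D_5/(r−g) = 14.0984/(0.124−0.0476) = 184.5343
P₀ = 6.9070/(1+0.124)^1 + 8.6268/(1+0.124)^2 + 10.7749/(1+0.124)^3 + 13.4578/(1+0.124)^4 + 184.5343/(1+0.124)^4 = 144.6071

€144.61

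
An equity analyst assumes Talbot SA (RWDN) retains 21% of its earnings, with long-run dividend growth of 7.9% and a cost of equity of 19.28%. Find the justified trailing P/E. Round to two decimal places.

7.49

Payout ratio b = 1 − 0.21 = 0.79.
Justified trailing P/E = b(1+g)/(r−g) = 0.79×(1+0.079)/(0.1928−0.079) = 7.4904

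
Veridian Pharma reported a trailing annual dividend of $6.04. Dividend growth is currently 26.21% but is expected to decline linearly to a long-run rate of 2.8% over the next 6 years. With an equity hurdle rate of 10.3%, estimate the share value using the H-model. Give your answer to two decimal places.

$139.35

H-model: P₀ = D₀[(1+g_L) + H(g_S−g_L)]/(r−g_L), with H = 6/2 = 3.
P₀ = 6.04 × [(1+0.028) + 3×(0.2621−0.028)] / (0.103−0.028)
   = 6.04 × 1.7303 / 0.075 = 139.3468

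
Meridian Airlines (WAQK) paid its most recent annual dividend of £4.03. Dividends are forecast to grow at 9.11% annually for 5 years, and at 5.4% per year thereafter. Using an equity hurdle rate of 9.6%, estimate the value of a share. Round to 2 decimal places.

£118.77

Two-stage DDM. Project D₁…D_5 at 0.0911, terminal growth 0.054, discount at r = 0.096.
D_1 = 4.3971
D_2 = 4.7977
D_3 = 5.2348
D_4 = 5.7117
D_5 = 6.2320
Terminal value at t=5: TV = D_6/(r−g) = 6.5685/(0.096−0.054) = 156.3937
P₀ = 4.3971/(1+0.096)^1 + 4.7977/(1+0.096)^2 + 5.2348/(1+0.096)^3 + 5.7117/(1+0.096)^4 + 6.2320/(1+0.096)^5 + 156.3937/(1+0.096)^5 = 118.7745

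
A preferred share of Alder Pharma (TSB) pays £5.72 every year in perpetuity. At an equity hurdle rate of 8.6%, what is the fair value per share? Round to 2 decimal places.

£66.51

Zero-growth DDM (perpetuity): P₀ = D/r = 5.72 / 0.086 = 66.5116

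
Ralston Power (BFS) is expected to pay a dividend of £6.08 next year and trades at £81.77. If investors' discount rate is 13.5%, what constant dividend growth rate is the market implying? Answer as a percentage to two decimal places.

6.06%

From P₀ = D₁/(r − g), the implied growth is g = r − D₁/P₀.
g = 0.135 − 6.08/81.77 = 0.135 − 0.07435 = 0.06065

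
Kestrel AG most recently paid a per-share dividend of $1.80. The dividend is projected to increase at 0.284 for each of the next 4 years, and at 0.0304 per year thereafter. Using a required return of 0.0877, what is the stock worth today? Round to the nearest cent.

$73.95

Two-stage DDM. Project D₁…D_4 at 0.284, terminal growth 0.0304, discount at r = 0.0877.
D_1 = 2.3112
D_2 = 2.9676
D_3 = 3.8104
D_4 = 4.8925
Terminal value at t=4: TV = D_5/(r−g) = 5.0413/(0.0877−0.0304) = 87.9800
P₀ = 2.3112/(1+0.0877)^1 + 2.9676/(1+0.0877)^2 + 3.8104/(1+0.0877)^3 + 4.8925/(1+0.0877)^4 + 87.9800/(1+0.0877)^4 = 73.9457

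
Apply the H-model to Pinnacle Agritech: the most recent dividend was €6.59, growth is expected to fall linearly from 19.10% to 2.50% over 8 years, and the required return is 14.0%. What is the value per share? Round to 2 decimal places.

€96.79

H-model: P₀ = D₀[(1+g_L) + H(g_S−g_L)]/(r−g_L), with H = 8/2 = 4.
P₀ = 6.59 × [(1+0.025) + 4×(0.191−0.025)] / (0.14−0.025)
   = 6.59 × 1.6890 / 0.115 = 96.7870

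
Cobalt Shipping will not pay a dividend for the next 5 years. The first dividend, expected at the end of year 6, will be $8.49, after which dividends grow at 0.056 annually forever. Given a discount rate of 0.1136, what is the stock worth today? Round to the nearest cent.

Deferred-dividend DDM. At t=5 the remaining stream is a growing perpetuity with first payment D_6 = 8.49.
V_5 = D_6/(r−g) = 8.49/(0.1136−0.056) = 147.3958
P₀ = V_5/(1+r)^5 = 147.3958/(1+0.1136)^5 = 86.0675

$86.07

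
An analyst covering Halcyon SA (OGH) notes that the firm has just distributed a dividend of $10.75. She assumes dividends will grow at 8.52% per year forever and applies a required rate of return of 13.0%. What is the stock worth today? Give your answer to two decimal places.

Gordon growth model: P₀ = D₁/(r − g). D₁ = 10.75 × (1 + 0.0852) = 11.6659.
P₀ = 11.6659 / (0.13 − 0.0852) = 11.6659 / 0.0448 = 260.3996

$260.40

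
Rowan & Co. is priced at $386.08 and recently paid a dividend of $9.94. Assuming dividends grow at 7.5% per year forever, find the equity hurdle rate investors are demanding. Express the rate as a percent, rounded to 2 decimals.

Rearranging the constant-growth DDM: r = D₁/P₀ + g.
D₁ = 9.94 × (1 + 0.075) = 10.6855.
r = 10.6855 / 386.08 + 0.075 = 0.02768 + 0.075 = 0.10268

10.27%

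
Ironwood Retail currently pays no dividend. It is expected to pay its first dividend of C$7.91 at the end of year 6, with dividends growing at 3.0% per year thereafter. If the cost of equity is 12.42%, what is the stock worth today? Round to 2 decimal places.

Deferred-dividend DDM. At t=5 the remaining stream is a growing perpetuity with first payment D_6 = 7.91.
V_5 = D_6/(r−g) = 7.91/(0.1242−0.03) = 83.9703
P₀ = V_5/(1+r)^5 = 83.9703/(1+0.1242)^5 = 46.7636

C$46.76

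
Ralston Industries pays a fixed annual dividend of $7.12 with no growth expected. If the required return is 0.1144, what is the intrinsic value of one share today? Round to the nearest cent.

Zero-growth DDM (perpetuity): P₀ = D/r = 7.12 / 0.1144 = 62.2378

$62.24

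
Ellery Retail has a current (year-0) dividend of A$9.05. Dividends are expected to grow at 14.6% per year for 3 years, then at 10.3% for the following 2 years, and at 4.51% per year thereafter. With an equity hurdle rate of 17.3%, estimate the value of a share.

Three-stage DDM. Project D₁…D_5; terminal Gordon value at t=5 with g = 0.0451; discount at r = 0.173.
D_1 = 10.3713
D_2 = 11.8855
D_3 = 13.6208
D_4 = 15.0237
D_5 = 16.5712
TV_5 = 17.3185/(0.173−0.0451) = 135.4069
P₀ = Σ Dₜ/(1+r)ᵗ + TV_5/(1+r)^5 = 102.2919

A$102.29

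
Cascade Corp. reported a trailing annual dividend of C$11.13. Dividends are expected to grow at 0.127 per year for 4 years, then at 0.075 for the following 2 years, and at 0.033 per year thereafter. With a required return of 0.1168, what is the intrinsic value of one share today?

C$199.18

Three-stage DDM. Project D₁…D_6; terminal Gordon value at t=6 with g = 0.033; discount at r = 0.1168.
D_1 = 12.5435
D_2 = 14.1365
D_3 = 15.9319
D_4 = 17.9552
D_5 = 19.3019
D_6 = 20.7495
TV_6 = 21.4342/(0.1168−0.033) = 255.7785
P₀ = Σ Dₜ/(1+r)ᵗ + TV_6/(1+r)^6 = 199.1796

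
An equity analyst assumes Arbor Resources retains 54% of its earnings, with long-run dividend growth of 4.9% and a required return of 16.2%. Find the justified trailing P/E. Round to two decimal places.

4.27

Payout ratio b = 1 − 0.54 = 0.46.
Justified trailing P/E = b(1+g)/(r−g) = 0.46×(1+0.049)/(0.162−0.049) = 4.2703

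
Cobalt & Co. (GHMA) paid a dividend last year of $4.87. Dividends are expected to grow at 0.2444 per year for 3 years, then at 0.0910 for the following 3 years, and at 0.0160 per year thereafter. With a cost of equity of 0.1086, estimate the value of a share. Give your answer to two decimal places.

Three-stage DDM. Project D₁…D_6; terminal Gordon value at t=6 with g = 0.016; discount at r = 0.1086.
D_1 = 6.0602
D_2 = 7.5413
D_3 = 9.3845
D_4 = 10.2384
D_5 = 11.1701
D_6 = 12.1866
TV_6 = 12.3816/(0.1086−0.016) = 133.7106
P₀ = Σ Dₜ/(1+r)ᵗ + TV_6/(1+r)^6 = 110.5356

$110.54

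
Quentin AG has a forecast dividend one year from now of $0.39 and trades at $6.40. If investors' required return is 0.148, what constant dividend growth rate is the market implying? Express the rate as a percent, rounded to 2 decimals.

8.71%

From P₀ = D₁/(r − g), the implied growth is g = r − D₁/P₀.
g = 0.148 − 0.39/6.40 = 0.148 − 0.06094 = 0.08706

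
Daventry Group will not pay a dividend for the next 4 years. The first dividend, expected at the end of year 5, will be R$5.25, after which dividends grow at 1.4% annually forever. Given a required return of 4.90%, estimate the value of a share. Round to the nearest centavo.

R$123.88

Deferred-dividend DDM. At t=4 the remaining stream is a growing perpetuity with first payment D_5 = 5.25.
V_4 = D_5/(r−g) = 5.25/(0.049−0.014) = 150.0000
P₀ = V_4/(1+r)^4 = 150.0000/(1+0.049)^4 = 123.8766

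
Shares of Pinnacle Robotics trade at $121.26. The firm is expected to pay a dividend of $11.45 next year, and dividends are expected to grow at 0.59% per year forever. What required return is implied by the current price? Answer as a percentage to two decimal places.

Rearranging the constant-growth DDM: r = D₁/P₀ + g.
r = 11.4500 / 121.26 + 0.0059 = 0.09443 + 0.0059 = 0.10033

10.03%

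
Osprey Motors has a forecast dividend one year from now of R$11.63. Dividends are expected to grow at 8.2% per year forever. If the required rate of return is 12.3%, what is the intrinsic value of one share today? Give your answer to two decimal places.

Gordon growth model: P₀ = D₁/(r − g), with D₁ = 11.63 given directly.
P₀ = 11.6300 / (0.123 − 0.082) = 11.6300 / 0.041 = 283.6585

R$283.66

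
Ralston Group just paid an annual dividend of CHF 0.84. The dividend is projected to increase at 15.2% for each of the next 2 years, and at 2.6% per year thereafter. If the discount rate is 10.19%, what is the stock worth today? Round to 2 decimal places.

CHF 14.21

Two-stage DDM. Project D₁…D_2 at 0.152, terminal growth 0.026, discount at r = 0.1019.
D_1 = 0.9677
D_2 = 1.1148
Terminal value at t=2: TV = D_3/(r−g) = 1.1438/(0.1019−0.026) = 15.0692
P₀ = 0.9677/(1+0.1019)^1 + 1.1148/(1+0.1019)^2 + 15.0692/(1+0.1019)^2 = 14.2073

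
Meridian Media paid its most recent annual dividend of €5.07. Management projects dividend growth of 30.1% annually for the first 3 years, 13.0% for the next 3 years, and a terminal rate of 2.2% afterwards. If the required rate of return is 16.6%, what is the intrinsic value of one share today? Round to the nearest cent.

Three-stage DDM. Project D₁…D_6; terminal Gordon value at t=6 with g = 0.022; discount at r = 0.166.
D_1 = 6.5961
D_2 = 8.5815
D_3 = 11.1645
D_4 = 12.6159
D_5 = 14.2560
D_6 = 16.1092
TV_6 = 16.4636/(0.166−0.022) = 114.3309
P₀ = Σ Dₜ/(1+r)ᵗ + TV_6/(1+r)^6 = 84.3580

€84.36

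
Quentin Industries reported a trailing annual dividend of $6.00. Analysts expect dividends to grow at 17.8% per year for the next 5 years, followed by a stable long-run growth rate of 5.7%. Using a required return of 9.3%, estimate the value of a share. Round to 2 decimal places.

Two-stage DDM. Project D₁…D_5 at 0.178, terminal growth 0.057, discount at r = 0.093.
D_1 = 7.0680
D_2 = 8.3261
D_3 = 9.8082
D_4 = 11.5540
D_5 = 13.6106
Terminal value at t=5: TV = D_6/(r−g) = 14.3864/(0.093−0.057) = 399.6227
P₀ = 7.0680/(1+0.093)^1 + 8.3261/(1+0.093)^2 + 9.8082/(1+0.093)^3 + 11.5540/(1+0.093)^4 + 13.6106/(1+0.093)^5 + 399.6227/(1+0.093)^5 = 293.9509

$293.95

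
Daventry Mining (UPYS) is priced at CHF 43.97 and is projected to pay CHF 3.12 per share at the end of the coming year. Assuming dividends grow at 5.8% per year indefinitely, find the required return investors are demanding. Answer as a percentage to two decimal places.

12.90%

Rearranging the constant-growth DDM: r = D₁/P₀ + g.
r = 3.1200 / 43.97 + 0.058 = 0.07096 + 0.058 = 0.12896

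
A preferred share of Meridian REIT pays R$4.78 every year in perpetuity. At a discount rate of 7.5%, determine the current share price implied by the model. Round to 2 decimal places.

Zero-growth DDM (perpetuity): P₀ = D/r = 4.78 / 0.075 = 63.7333

R$63.73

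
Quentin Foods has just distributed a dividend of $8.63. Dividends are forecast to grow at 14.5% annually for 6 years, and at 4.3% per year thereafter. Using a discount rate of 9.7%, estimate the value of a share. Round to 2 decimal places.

$275.84

Two-stage DDM. Project D₁…D_6 at 0.145, terminal growth 0.043, discount at r = 0.097.
D_1 = 9.8814
D_2 = 11.3141
D_3 = 12.9547
D_4 = 14.8331
D_5 = 16.9839
D_6 = 19.4466
Terminal value at t=6: TV = D_7/(r−g) = 20.2828/(0.097−0.043) = 375.6075
P₀ = 9.8814/(1+0.097)^1 + 11.3141/(1+0.097)^2 + 12.9547/(1+0.097)^3 + 14.8331/(1+0.097)^4 + 16.9839/(1+0.097)^5 + 19.4466/(1+0.097)^6 + 375.6075/(1+0.097)^6 = 275.8376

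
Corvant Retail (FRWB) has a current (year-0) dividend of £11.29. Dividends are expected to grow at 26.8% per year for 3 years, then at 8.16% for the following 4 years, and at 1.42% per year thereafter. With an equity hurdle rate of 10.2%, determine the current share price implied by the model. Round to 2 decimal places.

Three-stage DDM. Project D₁…D_7; terminal Gordon value at t=7 with g = 0.0142; discount at r = 0.102.
D_1 = 14.3157
D_2 = 18.1523
D_3 = 23.0172
D_4 = 24.8954
D_5 = 26.9268
D_6 = 29.1240
D_7 = 31.5006
TV_7 = 31.9479/(0.102−0.0142) = 363.8711
P₀ = Σ Dₜ/(1+r)ᵗ + TV_7/(1+r)^7 = 295.1726

£295.17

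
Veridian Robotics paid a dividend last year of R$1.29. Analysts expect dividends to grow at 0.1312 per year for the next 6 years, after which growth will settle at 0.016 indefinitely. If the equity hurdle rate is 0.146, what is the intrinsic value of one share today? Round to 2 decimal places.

R$16.72

Two-stage DDM. Project D₁…D_6 at 0.1312, terminal growth 0.016, discount at r = 0.146.
D_1 = 1.4592
D_2 = 1.6507
D_3 = 1.8673
D_4 = 2.1123
D_5 = 2.3894
D_6 = 2.7029
Terminal value at t=6: TV = D_7/(r−g) = 2.7461/(0.146−0.016) = 21.1240
P₀ = 1.4592/(1+0.146)^1 + 1.6507/(1+0.146)^2 + 1.8673/(1+0.146)^3 + 2.1123/(1+0.146)^4 + 2.3894/(1+0.146)^5 + 2.7029/(1+0.146)^6 + 21.1240/(1+0.146)^6 = 16.7230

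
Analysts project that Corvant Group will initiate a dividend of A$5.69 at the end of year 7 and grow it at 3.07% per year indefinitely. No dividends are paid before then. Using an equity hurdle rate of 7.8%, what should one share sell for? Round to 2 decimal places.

A$76.65

Deferred-dividend DDM. At t=6 the remaining stream is a growing perpetuity with first payment D_7 = 5.69.
V_6 = D_7/(r−g) = 5.69/(0.078−0.0307) = 120.2960
P₀ = V_6/(1+r)^6 = 120.2960/(1+0.078)^6 = 76.6547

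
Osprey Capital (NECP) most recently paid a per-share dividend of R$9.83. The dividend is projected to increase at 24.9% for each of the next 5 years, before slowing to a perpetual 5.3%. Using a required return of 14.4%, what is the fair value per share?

R$240.91

Two-stage DDM. Project D₁…D_5 at 0.249, terminal growth 0.053, discount at r = 0.144.
D_1 = 12.2777
D_2 = 15.3348
D_3 = 19.1532
D_4 = 23.9223
D_5 = 29.8790
Terminal value at t=5: TV = D_6/(r−g) = 31.4626/(0.144−0.053) = 345.7424
P₀ = 12.2777/(1+0.144)^1 + 15.3348/(1+0.144)^2 + 19.1532/(1+0.144)^3 + 23.9223/(1+0.144)^4 + 29.8790/(1+0.144)^5 + 345.7424/(1+0.144)^5 = 240.9082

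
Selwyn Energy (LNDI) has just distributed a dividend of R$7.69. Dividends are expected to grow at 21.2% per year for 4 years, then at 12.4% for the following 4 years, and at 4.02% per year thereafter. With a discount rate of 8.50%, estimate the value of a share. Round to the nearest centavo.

Three-stage DDM. Project D₁…D_8; terminal Gordon value at t=8 with g = 0.0402; discount at r = 0.085.
D_1 = 9.3203
D_2 = 11.2962
D_3 = 13.6910
D_4 = 16.5935
D_5 = 18.6510
D_6 = 20.9638
D_7 = 23.5633
D_8 = 26.4851
TV_8 = 27.5498/(0.085−0.0402) = 614.9515
P₀ = Σ Dₜ/(1+r)ᵗ + TV_8/(1+r)^8 = 413.4193

R$413.42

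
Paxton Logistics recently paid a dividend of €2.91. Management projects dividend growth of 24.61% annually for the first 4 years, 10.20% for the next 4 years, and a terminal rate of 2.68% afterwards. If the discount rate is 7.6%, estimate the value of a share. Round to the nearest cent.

€159.45

Three-stage DDM. Project D₁…D_8; terminal Gordon value at t=8 with g = 0.0268; discount at r = 0.076.
D_1 = 3.6262
D_2 = 4.5185
D_3 = 5.6306
D_4 = 7.0162
D_5 = 7.7319
D_6 = 8.5206
D_7 = 9.3896
D_8 = 10.3474
TV_8 = 10.6247/(0.076−0.0268) = 215.9493
P₀ = Σ Dₜ/(1+r)ᵗ + TV_8/(1+r)^8 = 159.4455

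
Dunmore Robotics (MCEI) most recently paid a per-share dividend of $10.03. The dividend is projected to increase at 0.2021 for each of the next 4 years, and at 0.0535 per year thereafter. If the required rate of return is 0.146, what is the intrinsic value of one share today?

$183.57

Two-stage DDM. Project D₁…D_4 at 0.2021, terminal growth 0.0535, discount at r = 0.146.
D_1 = 12.0571
D_2 = 14.4938
D_3 = 17.4230
D_4 = 20.9442
Terminal value at t=4: TV = D_5/(r−g) = 22.0647/(0.146−0.0535) = 238.5372
P₀ = 12.0571/(1+0.146)^1 + 14.4938/(1+0.146)^2 + 17.4230/(1+0.146)^3 + 20.9442/(1+0.146)^4 + 238.5372/(1+0.146)^4 = 183.5748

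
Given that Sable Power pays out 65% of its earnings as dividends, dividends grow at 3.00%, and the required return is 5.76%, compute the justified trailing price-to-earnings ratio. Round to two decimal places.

Justified trailing P/E = b(1+g)/(r−g) = 0.65×(1+0.03)/(0.0576−0.03) = 24.2572

24.26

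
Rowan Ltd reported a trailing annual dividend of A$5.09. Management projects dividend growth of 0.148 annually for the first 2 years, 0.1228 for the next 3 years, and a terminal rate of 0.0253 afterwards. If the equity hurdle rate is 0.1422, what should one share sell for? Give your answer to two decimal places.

Three-stage DDM. Project D₁…D_5; terminal Gordon value at t=5 with g = 0.0253; discount at r = 0.1422.
D_1 = 5.8433
D_2 = 6.7081
D_3 = 7.5319
D_4 = 8.4568
D_5 = 9.4953
TV_5 = 9.7355/(0.1422−0.0253) = 83.2809
P₀ = Σ Dₜ/(1+r)ᵗ + TV_5/(1+r)^5 = 68.0036

A$68.00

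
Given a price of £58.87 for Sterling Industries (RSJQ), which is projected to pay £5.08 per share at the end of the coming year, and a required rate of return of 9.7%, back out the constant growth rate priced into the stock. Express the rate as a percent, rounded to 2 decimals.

From P₀ = D₁/(r − g), the implied growth is g = r − D₁/P₀.
g = 0.097 − 5.08/58.87 = 0.097 − 0.08629 = 0.01071

1.07%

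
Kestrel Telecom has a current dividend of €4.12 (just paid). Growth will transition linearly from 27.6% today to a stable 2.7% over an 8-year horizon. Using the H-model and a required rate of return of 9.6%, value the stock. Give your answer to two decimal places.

H-model: P₀ = D₀[(1+g_L) + H(g_S−g_L)]/(r−g_L), with H = 8/2 = 4.
P₀ = 4.12 × [(1+0.027) + 4×(0.276−0.027)] / (0.096−0.027)
   = 4.12 × 2.0230 / 0.069 = 120.7936

€120.79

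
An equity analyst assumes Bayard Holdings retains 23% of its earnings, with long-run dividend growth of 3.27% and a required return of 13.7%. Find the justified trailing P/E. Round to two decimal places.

Payout ratio b = 1 − 0.23 = 0.77.
Justified trailing P/E = b(1+g)/(r−g) = 0.77×(1+0.0327)/(0.137−0.0327) = 7.6240

7.62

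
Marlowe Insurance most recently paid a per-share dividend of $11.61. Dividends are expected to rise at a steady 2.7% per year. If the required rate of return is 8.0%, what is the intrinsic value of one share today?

$224.97

Gordon growth model: P₀ = D₁/(r − g). D₁ = 11.61 × (1 + 0.027) = 11.9235.
P₀ = 11.9235 / (0.08 − 0.027) = 11.9235 / 0.053 = 224.9711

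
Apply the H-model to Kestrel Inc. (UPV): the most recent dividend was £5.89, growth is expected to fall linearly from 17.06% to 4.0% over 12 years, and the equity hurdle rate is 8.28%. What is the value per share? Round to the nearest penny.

H-model: P₀ = D₀[(1+g_L) + H(g_S−g_L)]/(r−g_L), with H = 12/2 = 6.
P₀ = 5.89 × [(1+0.04) + 6×(0.1706−0.04)] / (0.0828−0.04)
   = 5.89 × 1.8236 / 0.0428 = 250.9580

£250.96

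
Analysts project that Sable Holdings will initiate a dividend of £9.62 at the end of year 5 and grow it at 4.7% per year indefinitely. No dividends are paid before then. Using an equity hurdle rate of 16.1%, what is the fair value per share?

Deferred-dividend DDM. At t=4 the remaining stream is a growing perpetuity with first payment D_5 = 9.62.
V_4 = D_5/(r−g) = 9.62/(0.161−0.047) = 84.3860
P₀ = V_4/(1+r)^4 = 84.3860/(1+0.161)^4 = 46.4453

£46.45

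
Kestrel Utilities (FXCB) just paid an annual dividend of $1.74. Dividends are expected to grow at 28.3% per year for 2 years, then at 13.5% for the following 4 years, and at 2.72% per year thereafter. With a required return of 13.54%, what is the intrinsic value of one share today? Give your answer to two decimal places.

$34.13

Three-stage DDM. Project D₁…D_6; terminal Gordon value at t=6 with g = 0.0272; discount at r = 0.1354.
D_1 = 2.2324
D_2 = 2.8642
D_3 = 3.2509
D_4 = 3.6897
D_5 = 4.1878
D_6 = 4.7532
TV_6 = 4.8825/(0.1354−0.0272) = 45.1246
P₀ = Σ Dₜ/(1+r)ᵗ + TV_6/(1+r)^6 = 34.1304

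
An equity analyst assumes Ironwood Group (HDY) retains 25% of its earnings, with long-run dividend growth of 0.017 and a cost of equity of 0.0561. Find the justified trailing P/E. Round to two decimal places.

19.51

Payout ratio b = 1 − 0.25 = 0.75.
Justified trailing P/E = b(1+g)/(r−g) = 0.75×(1+0.017)/(0.0561−0.017) = 19.5077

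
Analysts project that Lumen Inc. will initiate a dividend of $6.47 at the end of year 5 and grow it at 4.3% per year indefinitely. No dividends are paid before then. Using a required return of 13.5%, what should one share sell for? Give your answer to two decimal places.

Deferred-dividend DDM. At t=4 the remaining stream is a growing perpetuity with first payment D_5 = 6.47.
V_4 = D_5/(r−g) = 6.47/(0.135−0.043) = 70.3261
P₀ = V_4/(1+r)^4 = 70.3261/(1+0.135)^4 = 42.3773

$42.38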